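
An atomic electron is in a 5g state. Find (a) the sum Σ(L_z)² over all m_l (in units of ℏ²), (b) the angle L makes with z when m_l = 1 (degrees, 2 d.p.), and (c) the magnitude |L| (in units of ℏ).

For 5g, l = 4.
Σ m_l² = 60, so Σ(L_z)² = 60 ℏ².
For m_l = 1: cos θ = 1/√20, θ ≈ 77.08°.
|L| = ℏ√(4·5) = 2√5 ℏ ≈ 4.472ℏ.

Σ(L_z)² = 60 ℏ²; θ(m_l=1) ≈ 77.08°; |L| = 2√5 ℏ ≈ 4.472ℏ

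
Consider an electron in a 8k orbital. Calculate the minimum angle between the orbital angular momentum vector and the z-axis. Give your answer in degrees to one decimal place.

8k means n = 8, l = 7.
|L|² = l(l+1)ℏ² = 56ℏ², so |L| = 2√14 ℏ.
The smallest angle corresponds to the largest L_z, i.e. m_l = l = 7, giving L_z = 7ℏ.
cos θ_min = 7/√56, so θ_min ≈ 20.7°.

θ_min ≈ 20.7°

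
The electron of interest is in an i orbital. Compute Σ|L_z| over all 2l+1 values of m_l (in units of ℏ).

An i state has l = 6.
m_l runs from −6 to 6, i.e. {-6, -5, -4, -3, -2, -1, 0, 1, 2, 3, 4, 5, 6}.
Σ|m_l| = 2(1+2+…+6) = 42.

Σ|L_z| = 42 ℏ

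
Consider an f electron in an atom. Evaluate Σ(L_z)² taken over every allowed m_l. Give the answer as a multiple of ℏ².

F corresponds to l = 3.
m_l runs from −3 to 3, i.e. {-3, -2, -1, 0, 1, 2, 3}.
Σ m_l² = 2·(1 + 4 + 9) = 28.

Σ(L_z)² = 28 ℏ²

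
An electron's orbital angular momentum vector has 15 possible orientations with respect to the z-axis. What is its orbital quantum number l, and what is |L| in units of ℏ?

l = 7, |L| = 2√14 ℏ ≈ 7.483ℏ

15 = 2l + 1, so l = (15−1)/2 = 7.
Then |L| = √(l(l+1)) ℏ = 2√14 ℏ.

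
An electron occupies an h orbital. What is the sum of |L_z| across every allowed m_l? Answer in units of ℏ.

H corresponds to l = 5.
m_l ∈ {-5, -4, -3, -2, -1, 0, 1, 2, 3, 4, 5}.
Σ|m_l| = 2(1+2+…+5) = 30.

Σ|L_z| = 30 ℏ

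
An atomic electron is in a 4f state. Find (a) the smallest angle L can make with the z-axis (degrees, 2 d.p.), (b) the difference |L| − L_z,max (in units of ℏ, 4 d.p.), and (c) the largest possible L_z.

The 4f subshell has l = 3.
cos θ_min = 3/√12, so θ_min ≈ 30.00°.
|L| − L_z,max = (2√3 − 3)ℏ ≈ 0.4641ℏ.
L_z,max = lℏ = 3ℏ.

θ_min ≈ 30.00°; |L|−L_z,max ≈ 0.4641ℏ; L_z,max = 3ℏ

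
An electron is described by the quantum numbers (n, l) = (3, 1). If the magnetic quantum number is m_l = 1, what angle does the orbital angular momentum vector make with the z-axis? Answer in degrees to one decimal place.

θ ≈ 45.0°

|L| = ℏ√(l(l+1)) = √2 ℏ.
L_z = m_l ℏ = 1ℏ.
cos θ = L_z/|L| = 1/√2, so θ ≈ 45.0°.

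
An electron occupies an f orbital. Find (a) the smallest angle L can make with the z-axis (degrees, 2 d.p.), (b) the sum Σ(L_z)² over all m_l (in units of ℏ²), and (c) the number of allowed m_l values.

For an f orbital, l = 3.
cos θ_min = 3/√12, so θ_min ≈ 30.00°.
Σ m_l² = 28, so Σ(L_z)² = 28 ℏ².
There are 2l+1 = 7 values of m_l.

θ_min ≈ 30.00°; Σ(L_z)² = 28 ℏ²; 7 values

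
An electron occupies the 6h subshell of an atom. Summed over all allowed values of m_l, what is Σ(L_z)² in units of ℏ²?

Σ(L_z)² = 110 ℏ²

For 6h, l = 5.
m_l runs from −5 to 5, i.e. {-5, -4, -3, -2, -1, 0, 1, 2, 3, 4, 5}.
Σ m_l² = 2·(1 + 4 + 9 + 16 + 25) = 110.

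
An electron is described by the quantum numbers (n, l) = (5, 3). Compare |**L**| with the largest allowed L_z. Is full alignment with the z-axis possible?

|L| = 2√3 ℏ ≈ 3.4641ℏ, while L_z,max = lℏ = 3ℏ.
Since |L| > L_z,max, the vector can never point exactly along z; the closest it comes is θ_min = arccos(3/√12) ≈ 30.0°.

No: L_z,max = 3ℏ < |L| = 2√3 ℏ ≈ 3.464ℏ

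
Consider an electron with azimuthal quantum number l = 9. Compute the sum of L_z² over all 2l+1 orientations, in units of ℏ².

The allowed m_l values are -9, -8, -7, -6, -5, -4, -3, -2, -1, 0, 1, 2, 3, 4, 5, 6, 7, 8, 9.
Summing m² from −9 to 9: Σ m_l² = 570.

Σ(L_z)² = 570 ℏ²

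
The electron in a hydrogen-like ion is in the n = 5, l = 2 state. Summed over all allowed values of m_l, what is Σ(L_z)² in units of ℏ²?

Σ(L_z)² = 10 ℏ²

m_l runs from −2 to 2, i.e. {-2, -1, 0, 1, 2}.
Summing m² from −2 to 2: Σ m_l² = 10.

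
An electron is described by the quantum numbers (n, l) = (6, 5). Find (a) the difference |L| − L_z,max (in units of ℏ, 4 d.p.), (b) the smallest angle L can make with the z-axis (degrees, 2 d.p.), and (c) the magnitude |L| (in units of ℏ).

|L| − L_z,max = (√30 − 5)ℏ ≈ 0.4772ℏ.
cos θ_min = 5/√30, so θ_min ≈ 24.09°.
|L| = ℏ√(5·6) = √30 ℏ ≈ 5.477ℏ.

|L|−L_z,max ≈ 0.4772ℏ; θ_min ≈ 24.09°; |L| = √30 ℏ ≈ 5.477ℏ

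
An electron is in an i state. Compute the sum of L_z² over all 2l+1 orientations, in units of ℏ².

For an i orbital, l = 6.
m_l ∈ {-6, -5, -4, -3, -2, -1, 0, 1, 2, 3, 4, 5, 6}.
Σ m_l² = 2·(1 + 4 + 9 + 16 + 25 + 36) = 182.

Σ(L_z)² = 182 ℏ²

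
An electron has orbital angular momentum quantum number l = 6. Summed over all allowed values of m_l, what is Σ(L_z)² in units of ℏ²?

The allowed m_l values are -6, -5, -4, -3, -2, -1, 0, 1, 2, 3, 4, 5, 6.
Summing m² from −6 to 6: Σ m_l² = 182.

Σ(L_z)² = 182 ℏ²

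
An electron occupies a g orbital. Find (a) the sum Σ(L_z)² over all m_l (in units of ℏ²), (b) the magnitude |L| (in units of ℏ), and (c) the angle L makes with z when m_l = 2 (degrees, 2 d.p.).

Σ(L_z)² = 60 ℏ²; |L| = 2√5 ℏ ≈ 4.472ℏ; θ(m_l=2) ≈ 63.43°

For a g orbital, l = 4.
Σ m_l² = 60, so Σ(L_z)² = 60 ℏ².
|L| = ℏ√(4·5) = 2√5 ℏ ≈ 4.472ℏ.
For m_l = 2: cos θ = 2/√20, θ ≈ 63.43°.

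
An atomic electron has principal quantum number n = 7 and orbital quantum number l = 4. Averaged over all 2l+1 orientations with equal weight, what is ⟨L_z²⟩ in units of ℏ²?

The allowed m_l values are -4, -3, -2, -1, 0, 1, 2, 3, 4.
⟨L_z²⟩ = ℏ²·(Σ m_l²)/(2l+1) = ℏ²·60/9 = 6.667ℏ².

⟨L_z²⟩ = 6.667 ℏ²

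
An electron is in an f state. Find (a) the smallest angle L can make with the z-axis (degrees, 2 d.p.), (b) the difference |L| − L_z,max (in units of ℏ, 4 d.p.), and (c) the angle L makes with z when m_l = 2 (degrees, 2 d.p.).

F corresponds to l = 3.
cos θ_min = 3/√12, so θ_min ≈ 30.00°.
|L| − L_z,max = (2√3 − 3)ℏ ≈ 0.4641ℏ.
For m_l = 2: cos θ = 2/√12, θ ≈ 54.74°.

θ_min ≈ 30.00°; |L|−L_z,max ≈ 0.4641ℏ; θ(m_l=2) ≈ 54.74°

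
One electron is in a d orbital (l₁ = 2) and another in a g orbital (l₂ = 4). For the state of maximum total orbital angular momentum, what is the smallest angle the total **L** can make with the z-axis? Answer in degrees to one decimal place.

Angular momentum addition gives L = |l₁ − l₂|, …, l₁ + l₂.
Allowed values: L = 2, 3, 4, 5, 6.
The maximum is L = 6, with |L_tot| = ℏ√(6·7) = √42 ℏ.
The minimum angle with z is arccos(6/√42) ≈ 22.2°.

θ_min ≈ 22.2°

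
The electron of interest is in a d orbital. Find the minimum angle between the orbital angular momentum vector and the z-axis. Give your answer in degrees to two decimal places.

θ_min ≈ 35.26°

The letter d corresponds to l = 2.
|L|² = l(l+1)ℏ² = 6ℏ², so |L| = √6 ℏ.
The smallest angle corresponds to the largest L_z, i.e. m_l = l = 2, giving L_z = 2ℏ.
cos θ_min = 2/√6, so θ_min ≈ 35.26°.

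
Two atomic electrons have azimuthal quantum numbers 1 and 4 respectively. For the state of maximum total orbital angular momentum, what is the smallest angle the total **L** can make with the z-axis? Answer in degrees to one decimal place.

Angular momentum addition gives L = |l₁ − l₂|, …, l₁ + l₂.
L ∈ {3, 4, 5}.
The maximum is L = 5, with |L_tot| = ℏ√(5·6) = √30 ℏ.
The minimum angle with z is arccos(5/√30) ≈ 24.1°.

θ_min ≈ 24.1°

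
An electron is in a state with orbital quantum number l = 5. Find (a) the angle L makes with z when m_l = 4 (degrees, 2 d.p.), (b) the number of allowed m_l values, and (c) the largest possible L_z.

For m_l = 4: cos θ = 4/√30, θ ≈ 43.09°.
There are 2l+1 = 11 values of m_l.
L_z,max = lℏ = 5ℏ.

θ(m_l=4) ≈ 43.09°; 11 values; L_z,max = 5ℏ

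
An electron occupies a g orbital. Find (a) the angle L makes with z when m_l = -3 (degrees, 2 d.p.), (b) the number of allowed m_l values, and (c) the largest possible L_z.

The letter g corresponds to l = 4.
For m_l = -3: cos θ = -3/√20, θ ≈ 132.13°.
There are 2l+1 = 9 values of m_l.
L_z,max = lℏ = 4ℏ.

θ(m_l=-3) ≈ 132.13°; 9 values; L_z,max = 4ℏ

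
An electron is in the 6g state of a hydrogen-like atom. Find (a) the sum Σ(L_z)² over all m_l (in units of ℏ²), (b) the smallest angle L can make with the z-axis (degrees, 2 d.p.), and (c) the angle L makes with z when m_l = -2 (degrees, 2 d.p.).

6g means n = 6, l = 4.
Σ m_l² = 60, so Σ(L_z)² = 60 ℏ².
cos θ_min = 4/√20, so θ_min ≈ 26.57°.
For m_l = -2: cos θ = -2/√20, θ ≈ 116.57°.

Σ(L_z)² = 60 ℏ²; θ_min ≈ 26.57°; θ(m_l=-2) ≈ 116.57°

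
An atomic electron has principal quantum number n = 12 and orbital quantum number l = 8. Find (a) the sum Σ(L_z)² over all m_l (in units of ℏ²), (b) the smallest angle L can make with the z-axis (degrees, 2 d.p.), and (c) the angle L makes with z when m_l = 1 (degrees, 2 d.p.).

Σ(L_z)² = 408 ℏ²; θ_min ≈ 19.47°; θ(m_l=1) ≈ 83.23°

Σ m_l² = 408, so Σ(L_z)² = 408 ℏ².
cos θ_min = 8/√72, so θ_min ≈ 19.47°.
For m_l = 1: cos θ = 1/√72, θ ≈ 83.23°.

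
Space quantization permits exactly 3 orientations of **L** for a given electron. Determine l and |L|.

Since there are 2l+1 = 3 values of m_l, l = 1.
Then |L| = √(l(l+1)) ℏ = √2 ℏ.

l = 1, |L| = √2 ℏ ≈ 1.414ℏ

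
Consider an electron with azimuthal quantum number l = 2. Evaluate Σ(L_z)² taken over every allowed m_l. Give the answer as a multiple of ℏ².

m_l ∈ {-2, -1, 0, 1, 2}.
Σ m_l² = l(l+1)(2l+1)/3 = 2·3·5/3 = 10.

Σ(L_z)² = 10 ℏ²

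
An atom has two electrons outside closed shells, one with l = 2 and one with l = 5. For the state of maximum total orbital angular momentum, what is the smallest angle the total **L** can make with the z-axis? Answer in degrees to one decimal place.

L runs from |2 − 5| = 3 to 2 + 5 = 7.
Allowed values: L = 3, 4, 5, 6, 7.
The maximum is L = 7, with |L_tot| = ℏ√(7·8) = 2√14 ℏ.
The minimum angle with z is arccos(7/√56) ≈ 20.7°.

θ_min ≈ 20.7°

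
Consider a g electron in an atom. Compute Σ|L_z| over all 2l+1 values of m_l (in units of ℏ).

Σ|L_z| = 20 ℏ

A g state has l = 4.
The allowed m_l values are -4, -3, -2, -1, 0, 1, 2, 3, 4.
Σ|m_l| = l(l+1) = 20.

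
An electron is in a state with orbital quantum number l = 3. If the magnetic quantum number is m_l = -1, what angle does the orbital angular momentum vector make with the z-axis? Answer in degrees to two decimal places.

θ ≈ 106.78°

|L| = √(l(l+1)) ℏ = 2√3 ℏ.
L_z = m_l ℏ = −1ℏ.
cos θ = L_z/|L| = -1/√12, so θ ≈ 106.78°.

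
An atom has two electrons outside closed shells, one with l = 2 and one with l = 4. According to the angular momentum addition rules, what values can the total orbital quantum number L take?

L = 2, 3, 4, 5, 6

The total orbital quantum number L ranges from |l₁ − l₂| to l₁ + l₂ in integer steps.
Allowed values: L = 2, 3, 4, 5, 6.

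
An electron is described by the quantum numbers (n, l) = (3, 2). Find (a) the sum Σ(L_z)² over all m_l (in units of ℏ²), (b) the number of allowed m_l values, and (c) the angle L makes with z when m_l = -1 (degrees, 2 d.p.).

Σ(L_z)² = 10 ℏ²; 5 values; θ(m_l=-1) ≈ 114.09°

Σ m_l² = 10, so Σ(L_z)² = 10 ℏ².
There are 2l+1 = 5 values of m_l.
For m_l = -1: cos θ = -1/√6, θ ≈ 114.09°.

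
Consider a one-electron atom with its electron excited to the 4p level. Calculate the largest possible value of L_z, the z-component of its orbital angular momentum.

The 4p level has l = 1.
L_z = m_l ℏ with m_l ∈ {−1, …, 1}; the maximum is m_l = 1.

L_z,max = 1ℏ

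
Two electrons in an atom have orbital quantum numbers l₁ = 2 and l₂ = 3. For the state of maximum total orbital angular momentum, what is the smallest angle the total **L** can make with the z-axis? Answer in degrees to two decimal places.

θ_min ≈ 24.09°

By the triangle rule, |l₁ − l₂| ≤ L ≤ l₁ + l₂.
L ∈ {1, 2, 3, 4, 5}.
The maximum is L = 5, with |L_tot| = ℏ√(5·6) = √30 ℏ.
The minimum angle with z is arccos(5/√30) ≈ 24.09°.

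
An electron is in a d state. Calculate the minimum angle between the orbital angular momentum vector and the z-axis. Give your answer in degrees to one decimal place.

θ_min ≈ 35.3°

For a d orbital, l = 2.
|L|² = l(l+1)ℏ² = 6ℏ², so |L| = √6 ℏ.
The smallest angle corresponds to the largest L_z, i.e. m_l = l = 2, giving L_z = 2ℏ.
cos θ_min = 2/√6, so θ_min ≈ 35.3°.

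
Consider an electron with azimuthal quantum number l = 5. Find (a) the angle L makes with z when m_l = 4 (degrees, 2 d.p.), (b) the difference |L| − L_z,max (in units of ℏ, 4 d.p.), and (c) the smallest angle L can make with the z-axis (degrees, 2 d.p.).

θ(m_l=4) ≈ 43.09°; |L|−L_z,max ≈ 0.4772ℏ; θ_min ≈ 24.09°

For m_l = 4: cos θ = 4/√30, θ ≈ 43.09°.
|L| − L_z,max = (√30 − 5)ℏ ≈ 0.4772ℏ.
cos θ_min = 5/√30, so θ_min ≈ 24.09°.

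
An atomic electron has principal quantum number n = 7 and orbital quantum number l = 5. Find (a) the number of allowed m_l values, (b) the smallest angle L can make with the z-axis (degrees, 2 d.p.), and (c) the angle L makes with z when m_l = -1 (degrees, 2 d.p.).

11 values; θ_min ≈ 24.09°; θ(m_l=-1) ≈ 100.52°

There are 2l+1 = 11 values of m_l.
cos θ_min = 5/√30, so θ_min ≈ 24.09°.
For m_l = -1: cos θ = -1/√30, θ ≈ 100.52°.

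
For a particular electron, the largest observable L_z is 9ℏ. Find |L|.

The maximum L_z equals lℏ, giving l = 9.
|L| = √(l(l+1)) ℏ = 3√10 ℏ.

|L| = 3√10 ℏ ≈ 9.487ℏ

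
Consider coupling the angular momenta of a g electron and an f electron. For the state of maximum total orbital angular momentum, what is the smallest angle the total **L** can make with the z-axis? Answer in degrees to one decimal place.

The total orbital quantum number L ranges from |l₁ − l₂| to l₁ + l₂ in integer steps.
Allowed values: L = 1, 2, 3, 4, 5, 6, 7.
The maximum is L = 7, with |L_tot| = ℏ√(7·8) = 2√14 ℏ.
The minimum angle with z is arccos(7/√56) ≈ 20.7°.

θ_min ≈ 20.7°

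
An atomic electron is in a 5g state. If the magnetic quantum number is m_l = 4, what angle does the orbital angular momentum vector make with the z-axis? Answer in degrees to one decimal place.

θ ≈ 26.6°

For 5g, l = 4.
|L|² = l(l+1)ℏ² = 20ℏ², so |L| = 2√5 ℏ.
L_z = m_l ℏ = 4ℏ.
cos θ = L_z/|L| = 4/√20, so θ ≈ 26.6°.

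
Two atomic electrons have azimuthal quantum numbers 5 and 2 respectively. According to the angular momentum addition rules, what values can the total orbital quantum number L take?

The total orbital quantum number L ranges from |l₁ − l₂| to l₁ + l₂ in integer steps.
Allowed values: L = 3, 4, 5, 6, 7.

L = 3, 4, 5, 6, 7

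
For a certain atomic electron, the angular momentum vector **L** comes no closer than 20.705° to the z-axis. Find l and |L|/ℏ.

cos θ_min = l/√(l(l+1)) = √(l/(l+1)), so l/(l+1) = cos²(20.705°) = 0.8750.
Thus l = 0.8750/(1 − 0.8750) ≈ 7.
Then |L| = ℏ√(7·8) = 2√14 ℏ.

l = 7, |L| = 2√14 ℏ ≈ 7.483ℏ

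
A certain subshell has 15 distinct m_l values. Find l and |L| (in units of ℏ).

l = 7, |L| = 2√14 ℏ ≈ 7.483ℏ

15 = 2l + 1, so l = (15−1)/2 = 7.
|L| = ℏ√(l(l+1)) = ℏ√(7·8) = 2√14 ℏ.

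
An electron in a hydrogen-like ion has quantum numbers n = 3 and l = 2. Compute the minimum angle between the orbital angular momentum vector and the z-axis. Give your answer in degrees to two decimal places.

|L| = √(l(l+1)) ℏ = √6 ℏ.
The smallest angle corresponds to the largest L_z, i.e. m_l = l = 2, giving L_z = 2ℏ.
cos θ_min = 2/√6, so θ_min ≈ 35.26°.

θ_min ≈ 35.26°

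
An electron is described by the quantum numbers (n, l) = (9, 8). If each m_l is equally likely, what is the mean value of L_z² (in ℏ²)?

⟨L_z²⟩ = 24 ℏ²

m_l ∈ {-8, -7, -6, -5, -4, -3, -2, -1, 0, 1, 2, 3, 4, 5, 6, 7, 8}.
⟨L_z²⟩ = ℏ²·l(l+1)/3 = 24ℏ².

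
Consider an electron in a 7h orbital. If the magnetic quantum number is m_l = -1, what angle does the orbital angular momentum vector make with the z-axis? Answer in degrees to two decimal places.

θ ≈ 100.52°

7h means n = 7, l = 5.
|L| = √(l(l+1)) ℏ = √30 ℏ.
L_z = m_l ℏ = −1ℏ.
cos θ = L_z/|L| = -1/√30, so θ ≈ 100.52°.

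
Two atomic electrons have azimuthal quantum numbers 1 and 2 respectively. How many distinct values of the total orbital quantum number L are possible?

3

The total orbital quantum number L ranges from |l₁ − l₂| to l₁ + l₂ in integer steps.
Allowed values: L = 1, 2, 3.
That is 3 values.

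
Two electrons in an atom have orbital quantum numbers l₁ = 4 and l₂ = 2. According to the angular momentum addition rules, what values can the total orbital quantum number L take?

L = 2, 3, 4, 5, 6

Angular momentum addition gives L = |l₁ − l₂|, …, l₁ + l₂.
Allowed values: L = 2, 3, 4, 5, 6.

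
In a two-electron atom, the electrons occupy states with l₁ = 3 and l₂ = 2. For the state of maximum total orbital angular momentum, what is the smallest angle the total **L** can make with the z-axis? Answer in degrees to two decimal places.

By the triangle rule, |l₁ − l₂| ≤ L ≤ l₁ + l₂.
So L can be 1, 2, 3, 4, 5.
The maximum is L = 5, with |L_tot| = ℏ√(5·6) = √30 ℏ.
The minimum angle with z is arccos(5/√30) ≈ 24.09°.

θ_min ≈ 24.09°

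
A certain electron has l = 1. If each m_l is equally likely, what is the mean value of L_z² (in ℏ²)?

m_l ∈ {-1, 0, 1}.
⟨L_z²⟩ = ℏ²·l(l+1)/3 = 0.6667ℏ².

⟨L_z²⟩ = 0.6667 ℏ²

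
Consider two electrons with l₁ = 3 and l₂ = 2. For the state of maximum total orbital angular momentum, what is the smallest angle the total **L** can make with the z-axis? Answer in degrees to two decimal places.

By the triangle rule, |l₁ − l₂| ≤ L ≤ l₁ + l₂.
Allowed values: L = 1, 2, 3, 4, 5.
The maximum is L = 5, with |L_tot| = ℏ√(5·6) = √30 ℏ.
The minimum angle with z is arccos(5/√30) ≈ 24.09°.

θ_min ≈ 24.09°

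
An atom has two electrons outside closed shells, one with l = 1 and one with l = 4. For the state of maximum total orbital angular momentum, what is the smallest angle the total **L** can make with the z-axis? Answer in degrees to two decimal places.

L runs from |1 − 4| = 3 to 1 + 4 = 5.
So L can be 3, 4, 5.
The maximum is L = 5, with |L_tot| = ℏ√(5·6) = √30 ℏ.
The minimum angle with z is arccos(5/√30) ≈ 24.09°.

θ_min ≈ 24.09°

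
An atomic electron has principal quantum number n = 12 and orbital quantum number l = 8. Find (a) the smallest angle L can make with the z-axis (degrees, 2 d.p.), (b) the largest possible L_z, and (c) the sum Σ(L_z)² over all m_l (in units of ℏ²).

θ_min ≈ 19.47°; L_z,max = 8ℏ; Σ(L_z)² = 408 ℏ²

cos θ_min = 8/√72, so θ_min ≈ 19.47°.
L_z,max = lℏ = 8ℏ.
Σ m_l² = 408, so Σ(L_z)² = 408 ℏ².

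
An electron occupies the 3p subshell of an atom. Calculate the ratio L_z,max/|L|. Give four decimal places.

The 3p subshell has l = 1.
|L| = √2 ℏ ≈ 1.4142ℏ, while L_z,max = lℏ = 1ℏ.
L_z,max/|L| = 1/√2 = 0.7071.

L_z,max/|L| = 0.7071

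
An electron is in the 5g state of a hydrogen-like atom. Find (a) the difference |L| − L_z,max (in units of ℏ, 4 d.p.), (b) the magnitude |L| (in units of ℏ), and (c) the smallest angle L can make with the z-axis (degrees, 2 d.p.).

|L|−L_z,max ≈ 0.4721ℏ; |L| = 2√5 ℏ ≈ 4.472ℏ; θ_min ≈ 26.57°

For 5g, l = 4.
|L| − L_z,max = (2√5 − 4)ℏ ≈ 0.4721ℏ.
|L| = ℏ√(4·5) = 2√5 ℏ ≈ 4.472ℏ.
cos θ_min = 4/√20, so θ_min ≈ 26.57°.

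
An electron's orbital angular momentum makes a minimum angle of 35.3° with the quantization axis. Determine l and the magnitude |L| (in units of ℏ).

l = 2, |L| = √6 ℏ ≈ 2.449ℏ

cos θ_min = l/√(l(l+1)) = √(l/(l+1)), so l/(l+1) = cos²(35.3°) = 0.6661.
l = cos²θ/sin²θ ≈ 2.
Then |L| = ℏ√(2·3) = √6 ℏ.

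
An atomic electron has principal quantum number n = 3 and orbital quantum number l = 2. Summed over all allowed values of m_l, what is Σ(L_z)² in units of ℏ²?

Σ(L_z)² = 10 ℏ²

The allowed m_l values are -2, -1, 0, 1, 2.
Σ m_l² = l(l+1)(2l+1)/3 = 2·3·5/3 = 10.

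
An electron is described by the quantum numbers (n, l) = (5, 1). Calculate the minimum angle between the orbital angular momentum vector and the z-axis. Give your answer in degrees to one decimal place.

θ_min ≈ 45.0°

|L| = ℏ√(l(l+1)) = √2 ℏ.
The smallest angle corresponds to the largest L_z, i.e. m_l = l = 1, giving L_z = 1ℏ.
cos θ_min = 1/√2, so θ_min ≈ 45.0°.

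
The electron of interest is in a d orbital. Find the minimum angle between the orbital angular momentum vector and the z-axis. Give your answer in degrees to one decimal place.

θ_min ≈ 35.3°

The letter d corresponds to l = 2.
|L| = ℏ√(l(l+1)) = √6 ℏ.
The smallest angle corresponds to the largest L_z, i.e. m_l = l = 2, giving L_z = 2ℏ.
cos θ_min = 2/√6, so θ_min ≈ 35.3°.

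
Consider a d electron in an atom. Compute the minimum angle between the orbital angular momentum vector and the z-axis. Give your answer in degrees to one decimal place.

θ_min ≈ 35.3°

The letter d corresponds to l = 2.
|L|² = l(l+1)ℏ² = 6ℏ², so |L| = √6 ℏ.
The smallest angle corresponds to the largest L_z, i.e. m_l = l = 2, giving L_z = 2ℏ.
cos θ_min = 2/√6, so θ_min ≈ 35.3°.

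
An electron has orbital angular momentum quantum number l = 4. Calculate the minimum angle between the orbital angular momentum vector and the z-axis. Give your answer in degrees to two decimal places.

θ_min ≈ 26.57°

|L| = ℏ√(l(l+1)) = 2√5 ℏ.
The smallest angle corresponds to the largest L_z, i.e. m_l = l = 4, giving L_z = 4ℏ.
cos θ_min = 4/√20, so θ_min ≈ 26.57°.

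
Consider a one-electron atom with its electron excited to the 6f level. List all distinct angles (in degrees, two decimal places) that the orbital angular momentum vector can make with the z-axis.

The 6f level has l = 3.
|L| = ℏ√(l(l+1)) = 2√3 ℏ.
cos θ = m_l/√12 for each m_l ∈ {-3, -2, -1, 0, 1, 2, 3}.

θ ∈ {30.00°, 54.74°, 73.22°, 90.00°, 106.78°, 125.26°, 150.00°}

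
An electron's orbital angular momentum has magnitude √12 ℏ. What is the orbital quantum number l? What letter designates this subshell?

|L| = ℏ√(l(l+1)), so l(l+1) = 12.
The positive root is l = 3.

l = 3 (f orbital)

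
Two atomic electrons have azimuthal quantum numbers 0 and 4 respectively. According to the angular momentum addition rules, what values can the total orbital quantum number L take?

L = 4

Angular momentum addition gives L = |l₁ − l₂|, …, l₁ + l₂.
Allowed values: L = 4.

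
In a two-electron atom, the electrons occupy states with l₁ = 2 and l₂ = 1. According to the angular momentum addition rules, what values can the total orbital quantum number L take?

By the triangle rule, |l₁ − l₂| ≤ L ≤ l₁ + l₂.
L ∈ {1, 2, 3}.

L = 1, 2, 3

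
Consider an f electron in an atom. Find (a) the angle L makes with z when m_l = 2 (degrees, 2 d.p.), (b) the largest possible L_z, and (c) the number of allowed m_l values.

For an f orbital, l = 3.
For m_l = 2: cos θ = 2/√12, θ ≈ 54.74°.
L_z,max = lℏ = 3ℏ.
There are 2l+1 = 7 values of m_l.

θ(m_l=2) ≈ 54.74°; L_z,max = 3ℏ; 7 values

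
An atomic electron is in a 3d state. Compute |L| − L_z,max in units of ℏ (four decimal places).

|L| − L_z,max ≈ 0.4495ℏ

The 3d subshell has l = 2.
|L| = √6 ℏ ≈ 2.4495ℏ, while L_z,max = lℏ = 2ℏ.
The difference is (√6 − 2)ℏ ≈ 0.4495ℏ.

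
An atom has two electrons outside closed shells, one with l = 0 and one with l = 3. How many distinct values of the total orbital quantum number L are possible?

By the triangle rule, |l₁ − l₂| ≤ L ≤ l₁ + l₂.
So L can be 3.
That is 1 value.

1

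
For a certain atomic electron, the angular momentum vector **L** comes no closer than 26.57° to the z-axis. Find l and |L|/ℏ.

l = 4, |L| = 2√5 ℏ ≈ 4.472ℏ

At minimum angle, m_l = l, so cos θ = l/√(l(l+1)); cos²θ = l/(l+1) = 0.7999.
Solving: l = 4.
Then |L| = ℏ√(4·5) = 2√5 ℏ.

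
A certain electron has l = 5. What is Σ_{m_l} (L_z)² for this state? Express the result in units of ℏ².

Σ(L_z)² = 110 ℏ²

The allowed m_l values are -5, -4, -3, -2, -1, 0, 1, 2, 3, 4, 5.
Σ m_l² = l(l+1)(2l+1)/3 = 5·6·11/3 = 110.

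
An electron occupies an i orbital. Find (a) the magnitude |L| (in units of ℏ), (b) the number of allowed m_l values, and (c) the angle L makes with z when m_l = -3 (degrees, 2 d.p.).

An i state has l = 6.
|L| = ℏ√(6·7) = √42 ℏ ≈ 6.481ℏ.
There are 2l+1 = 13 values of m_l.
For m_l = -3: cos θ = -3/√42, θ ≈ 117.58°.

|L| = √42 ℏ ≈ 6.481ℏ; 13 values; θ(m_l=-3) ≈ 117.58°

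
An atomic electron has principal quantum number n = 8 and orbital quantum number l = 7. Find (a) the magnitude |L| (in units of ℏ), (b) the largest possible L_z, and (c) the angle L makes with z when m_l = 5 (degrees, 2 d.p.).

|L| = 2√14 ℏ ≈ 7.483ℏ; L_z,max = 7ℏ; θ(m_l=5) ≈ 48.08°

|L| = ℏ√(7·8) = 2√14 ℏ ≈ 7.483ℏ.
L_z,max = lℏ = 7ℏ.
For m_l = 5: cos θ = 5/√56, θ ≈ 48.08°.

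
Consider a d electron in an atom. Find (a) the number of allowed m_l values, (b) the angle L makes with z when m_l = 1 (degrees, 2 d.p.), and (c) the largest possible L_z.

5 values; θ(m_l=1) ≈ 65.91°; L_z,max = 2ℏ

A d state has l = 2.
There are 2l+1 = 5 values of m_l.
For m_l = 1: cos θ = 1/√6, θ ≈ 65.91°.
L_z,max = lℏ = 2ℏ.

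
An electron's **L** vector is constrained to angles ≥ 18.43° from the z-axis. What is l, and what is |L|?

At minimum angle, m_l = l, so cos θ = l/√(l(l+1)); cos²θ = l/(l+1) = 0.9001.
Thus l = 0.9001/(1 − 0.9001) ≈ 9.
Then |L| = ℏ√(9·10) = 3√10 ℏ.

l = 9, |L| = 3√10 ℏ ≈ 9.487ℏ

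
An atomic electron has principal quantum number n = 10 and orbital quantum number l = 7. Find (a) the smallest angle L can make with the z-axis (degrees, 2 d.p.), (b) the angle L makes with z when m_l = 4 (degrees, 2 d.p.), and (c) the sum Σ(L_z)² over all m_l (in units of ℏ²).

cos θ_min = 7/√56, so θ_min ≈ 20.70°.
For m_l = 4: cos θ = 4/√56, θ ≈ 57.69°.
Σ m_l² = 280, so Σ(L_z)² = 280 ℏ².

θ_min ≈ 20.70°; θ(m_l=4) ≈ 57.69°; Σ(L_z)² = 280 ℏ²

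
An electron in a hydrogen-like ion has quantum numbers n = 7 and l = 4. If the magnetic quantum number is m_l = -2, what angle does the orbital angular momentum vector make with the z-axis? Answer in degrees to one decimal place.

θ ≈ 116.6°

|L|² = l(l+1)ℏ² = 20ℏ², so |L| = 2√5 ℏ.
L_z = m_l ℏ = −2ℏ.
cos θ = L_z/|L| = -2/√20, so θ ≈ 116.6°.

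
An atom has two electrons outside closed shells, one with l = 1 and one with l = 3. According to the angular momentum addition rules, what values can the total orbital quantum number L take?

L = 2, 3, 4

The total orbital quantum number L ranges from |l₁ − l₂| to l₁ + l₂ in integer steps.
So L can be 2, 3, 4.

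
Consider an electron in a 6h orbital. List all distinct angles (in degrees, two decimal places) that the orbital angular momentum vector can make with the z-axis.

θ ∈ {24.09°, 43.09°, 56.79°, 68.58°, 79.48°, 90.00°, 100.52°, 111.42°, 123.21°, 136.91°, 155.91°}

For 6h, l = 5.
|L|² = l(l+1)ℏ² = 30ℏ², so |L| = √30 ℏ.
cos θ = m_l/√30 for each m_l ∈ {-5, -4, -3, -2, -1, 0, 1, 2, 3, 4, 5}.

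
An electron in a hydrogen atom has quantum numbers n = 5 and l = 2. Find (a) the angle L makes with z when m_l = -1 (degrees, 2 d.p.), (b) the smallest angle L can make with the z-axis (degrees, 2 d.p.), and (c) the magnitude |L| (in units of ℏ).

θ(m_l=-1) ≈ 114.09°; θ_min ≈ 35.26°; |L| = √6 ℏ ≈ 2.449ℏ

For m_l = -1: cos θ = -1/√6, θ ≈ 114.09°.
cos θ_min = 2/√6, so θ_min ≈ 35.26°.
|L| = ℏ√(2·3) = √6 ℏ ≈ 2.449ℏ.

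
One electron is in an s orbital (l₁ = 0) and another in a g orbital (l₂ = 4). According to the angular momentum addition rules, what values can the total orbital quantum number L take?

The total orbital quantum number L ranges from |l₁ − l₂| to l₁ + l₂ in integer steps.
L ∈ {4}.

L = 4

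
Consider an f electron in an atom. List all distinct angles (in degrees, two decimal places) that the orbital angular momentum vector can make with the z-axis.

For an f orbital, l = 3.
|L|² = l(l+1)ℏ² = 12ℏ², so |L| = 2√3 ℏ.
cos θ = m_l/√12 for each m_l ∈ {-3, -2, -1, 0, 1, 2, 3}.

θ ∈ {30.00°, 54.74°, 73.22°, 90.00°, 106.78°, 125.26°, 150.00°}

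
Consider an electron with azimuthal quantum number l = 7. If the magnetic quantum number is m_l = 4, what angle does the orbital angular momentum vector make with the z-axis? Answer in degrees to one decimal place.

θ ≈ 57.7°

|L|² = l(l+1)ℏ² = 56ℏ², so |L| = 2√14 ℏ.
L_z = m_l ℏ = 4ℏ.
cos θ = L_z/|L| = 4/√56, so θ ≈ 57.7°.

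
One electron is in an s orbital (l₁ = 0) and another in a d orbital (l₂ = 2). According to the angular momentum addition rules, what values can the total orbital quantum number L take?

L = 2

By the triangle rule, |l₁ − l₂| ≤ L ≤ l₁ + l₂.
Allowed values: L = 2.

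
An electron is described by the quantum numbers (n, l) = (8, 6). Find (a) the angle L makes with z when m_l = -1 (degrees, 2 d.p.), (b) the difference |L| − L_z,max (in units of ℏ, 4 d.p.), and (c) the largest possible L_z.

θ(m_l=-1) ≈ 98.88°; |L|−L_z,max ≈ 0.4807ℏ; L_z,max = 6ℏ

For m_l = -1: cos θ = -1/√42, θ ≈ 98.88°.
|L| − L_z,max = (√42 − 6)ℏ ≈ 0.4807ℏ.
L_z,max = lℏ = 6ℏ.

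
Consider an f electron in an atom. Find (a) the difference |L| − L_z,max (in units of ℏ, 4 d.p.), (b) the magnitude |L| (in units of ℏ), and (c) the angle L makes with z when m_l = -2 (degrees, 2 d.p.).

|L|−L_z,max ≈ 0.4641ℏ; |L| = 2√3 ℏ ≈ 3.464ℏ; θ(m_l=-2) ≈ 125.26°

An f state has l = 3.
|L| − L_z,max = (2√3 − 3)ℏ ≈ 0.4641ℏ.
|L| = ℏ√(3·4) = 2√3 ℏ ≈ 3.464ℏ.
For m_l = -2: cos θ = -2/√12, θ ≈ 125.26°.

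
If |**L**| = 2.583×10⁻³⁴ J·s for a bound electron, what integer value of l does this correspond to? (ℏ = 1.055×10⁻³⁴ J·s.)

l = 2

|L|/ℏ = (2.583×10⁻³⁴)/(1.055×10⁻³⁴) ≈ 2.448.
l(l+1) ≈ 2.448² ≈ 5.99, so l = 2.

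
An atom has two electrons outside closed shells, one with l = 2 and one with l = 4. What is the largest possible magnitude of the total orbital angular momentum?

|L_tot|_max = √42 ℏ ≈ 6.481ℏ

Angular momentum addition gives L = |l₁ − l₂|, …, l₁ + l₂.
So L can be 2, 3, 4, 5, 6.
The largest magnitude corresponds to L = 6: |L_tot| = ℏ√(6·7) = √42 ℏ.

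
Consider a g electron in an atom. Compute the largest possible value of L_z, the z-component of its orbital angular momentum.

L_z,max = 4ℏ

A g state has l = 4.
L_z = m_l ℏ with m_l ∈ {−4, …, 4}; the maximum is m_l = 4.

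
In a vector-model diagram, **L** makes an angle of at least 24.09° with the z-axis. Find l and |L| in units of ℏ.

cos θ_min = l/√(l(l+1)) = √(l/(l+1)), so l/(l+1) = cos²(24.09°) = 0.8334.
l = cos²θ/sin²θ ≈ 5.
Then |L| = ℏ√(5·6) = √30 ℏ.

l = 5, |L| = √30 ℏ ≈ 5.477ℏ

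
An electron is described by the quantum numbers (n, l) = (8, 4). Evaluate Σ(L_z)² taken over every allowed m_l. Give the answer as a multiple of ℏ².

m_l ∈ {-4, -3, -2, -1, 0, 1, 2, 3, 4}.
Summing m² from −4 to 4: Σ m_l² = 60.

Σ(L_z)² = 60 ℏ²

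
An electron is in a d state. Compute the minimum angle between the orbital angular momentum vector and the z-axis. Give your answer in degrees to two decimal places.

θ_min ≈ 35.26°

A d state has l = 2.
|L| = ℏ√(l(l+1)) = √6 ℏ.
The smallest angle corresponds to the largest L_z, i.e. m_l = l = 2, giving L_z = 2ℏ.
cos θ_min = 2/√6, so θ_min ≈ 35.26°.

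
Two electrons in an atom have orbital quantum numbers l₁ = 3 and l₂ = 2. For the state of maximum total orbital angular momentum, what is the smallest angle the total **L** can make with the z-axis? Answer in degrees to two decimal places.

θ_min ≈ 24.09°

Angular momentum addition gives L = |l₁ − l₂|, …, l₁ + l₂.
So L can be 1, 2, 3, 4, 5.
The maximum is L = 5, with |L_tot| = ℏ√(5·6) = √30 ℏ.
The minimum angle with z is arccos(5/√30) ≈ 24.09°.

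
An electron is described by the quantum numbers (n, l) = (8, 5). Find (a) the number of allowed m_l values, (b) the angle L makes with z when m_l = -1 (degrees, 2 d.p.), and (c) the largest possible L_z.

There are 2l+1 = 11 values of m_l.
For m_l = -1: cos θ = -1/√30, θ ≈ 100.52°.
L_z,max = lℏ = 5ℏ.

11 values; θ(m_l=-1) ≈ 100.52°; L_z,max = 5ℏ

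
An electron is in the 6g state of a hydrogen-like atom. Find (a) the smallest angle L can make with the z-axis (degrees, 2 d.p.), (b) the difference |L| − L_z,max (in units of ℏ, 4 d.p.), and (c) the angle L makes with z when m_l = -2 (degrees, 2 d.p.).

For 6g, l = 4.
cos θ_min = 4/√20, so θ_min ≈ 26.57°.
|L| − L_z,max = (2√5 − 4)ℏ ≈ 0.4721ℏ.
For m_l = -2: cos θ = -2/√20, θ ≈ 116.57°.

θ_min ≈ 26.57°; |L|−L_z,max ≈ 0.4721ℏ; θ(m_l=-2) ≈ 116.57°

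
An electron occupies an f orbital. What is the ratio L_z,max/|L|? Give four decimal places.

For an f orbital, l = 3.
|L| = 2√3 ℏ ≈ 3.4641ℏ, while L_z,max = lℏ = 3ℏ.
L_z,max/|L| = 3/√12 = 0.8660.

L_z,max/|L| = 0.8660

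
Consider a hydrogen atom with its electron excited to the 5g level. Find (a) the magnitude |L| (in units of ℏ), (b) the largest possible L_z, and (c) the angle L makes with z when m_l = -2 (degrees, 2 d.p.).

|L| = 2√5 ℏ ≈ 4.472ℏ; L_z,max = 4ℏ; θ(m_l=-2) ≈ 116.57°

The 5g level has l = 4.
|L| = ℏ√(4·5) = 2√5 ℏ ≈ 4.472ℏ.
L_z,max = lℏ = 4ℏ.
For m_l = -2: cos θ = -2/√20, θ ≈ 116.57°.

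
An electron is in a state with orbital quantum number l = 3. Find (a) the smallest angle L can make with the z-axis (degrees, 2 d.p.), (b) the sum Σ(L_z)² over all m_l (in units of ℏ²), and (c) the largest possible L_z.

θ_min ≈ 30.00°; Σ(L_z)² = 28 ℏ²; L_z,max = 3ℏ

cos θ_min = 3/√12, so θ_min ≈ 30.00°.
Σ m_l² = 28, so Σ(L_z)² = 28 ℏ².
L_z,max = lℏ = 3ℏ.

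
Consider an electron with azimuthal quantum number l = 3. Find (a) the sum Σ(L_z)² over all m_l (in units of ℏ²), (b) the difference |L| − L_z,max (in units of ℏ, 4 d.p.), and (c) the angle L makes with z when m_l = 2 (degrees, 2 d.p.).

Σ m_l² = 28, so Σ(L_z)² = 28 ℏ².
|L| − L_z,max = (2√3 − 3)ℏ ≈ 0.4641ℏ.
For m_l = 2: cos θ = 2/√12, θ ≈ 54.74°.

Σ(L_z)² = 28 ℏ²; |L|−L_z,max ≈ 0.4641ℏ; θ(m_l=2) ≈ 54.74°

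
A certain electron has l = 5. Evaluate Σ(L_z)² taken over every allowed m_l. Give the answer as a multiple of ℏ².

Σ(L_z)² = 110 ℏ²

m_l ∈ {-5, -4, -3, -2, -1, 0, 1, 2, 3, 4, 5}.
Σ m_l² = 2·(1 + 4 + 9 + 16 + 25) = 110.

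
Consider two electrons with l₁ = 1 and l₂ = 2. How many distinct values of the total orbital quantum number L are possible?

L runs from |1 − 2| = 1 to 1 + 2 = 3.
So L can be 1, 2, 3.
That is 3 values.

3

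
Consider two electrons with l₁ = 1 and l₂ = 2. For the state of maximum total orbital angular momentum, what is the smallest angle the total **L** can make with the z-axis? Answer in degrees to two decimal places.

θ_min ≈ 30.00°

By the triangle rule, |l₁ − l₂| ≤ L ≤ l₁ + l₂.
L ∈ {1, 2, 3}.
The maximum is L = 3, with |L_tot| = ℏ√(3·4) = 2√3 ℏ.
The minimum angle with z is arccos(3/√12) ≈ 30.00°.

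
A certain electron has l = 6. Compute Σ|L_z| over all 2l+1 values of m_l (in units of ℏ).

Σ|L_z| = 42 ℏ

m_l runs from −6 to 6, i.e. {-6, -5, -4, -3, -2, -1, 0, 1, 2, 3, 4, 5, 6}.
Σ|m_l| = l(l+1) = 42.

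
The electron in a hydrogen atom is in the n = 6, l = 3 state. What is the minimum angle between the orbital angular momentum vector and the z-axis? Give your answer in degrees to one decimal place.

|L|² = l(l+1)ℏ² = 12ℏ², so |L| = 2√3 ℏ.
The smallest angle corresponds to the largest L_z, i.e. m_l = l = 3, giving L_z = 3ℏ.
cos θ_min = 3/√12, so θ_min ≈ 30.0°.

θ_min ≈ 30.0°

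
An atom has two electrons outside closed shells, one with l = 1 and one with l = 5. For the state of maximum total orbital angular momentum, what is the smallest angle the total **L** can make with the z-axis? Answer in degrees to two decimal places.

The total orbital quantum number L ranges from |l₁ − l₂| to l₁ + l₂ in integer steps.
L ∈ {4, 5, 6}.
The maximum is L = 6, with |L_tot| = ℏ√(6·7) = √42 ℏ.
The minimum angle with z is arccos(6/√42) ≈ 22.21°.

θ_min ≈ 22.21°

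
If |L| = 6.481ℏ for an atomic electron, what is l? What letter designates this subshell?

(|L|/ℏ)² = l(l+1) = 42.
The positive root is l = 6.

l = 6 (i orbital)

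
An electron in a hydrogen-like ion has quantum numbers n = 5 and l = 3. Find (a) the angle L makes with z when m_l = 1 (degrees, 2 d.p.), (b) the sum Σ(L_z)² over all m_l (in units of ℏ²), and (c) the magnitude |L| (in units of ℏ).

For m_l = 1: cos θ = 1/√12, θ ≈ 73.22°.
Σ m_l² = 28, so Σ(L_z)² = 28 ℏ².
|L| = ℏ√(3·4) = 2√3 ℏ ≈ 3.464ℏ.

θ(m_l=1) ≈ 73.22°; Σ(L_z)² = 28 ℏ²; |L| = 2√3 ℏ ≈ 3.464ℏ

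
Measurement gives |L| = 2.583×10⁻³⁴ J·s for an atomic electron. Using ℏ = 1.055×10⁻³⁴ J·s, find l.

|L|/ℏ = (2.583×10⁻³⁴)/(1.055×10⁻³⁴) ≈ 2.448.
Set l(l+1) = 5.99; the integer solution is l = 2.

l = 2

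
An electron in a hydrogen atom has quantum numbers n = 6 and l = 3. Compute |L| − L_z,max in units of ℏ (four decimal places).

|L| − L_z,max ≈ 0.4641ℏ

|L| = 2√3 ℏ ≈ 3.4641ℏ, while L_z,max = lℏ = 3ℏ.
The difference is (2√3 − 3)ℏ ≈ 0.4641ℏ.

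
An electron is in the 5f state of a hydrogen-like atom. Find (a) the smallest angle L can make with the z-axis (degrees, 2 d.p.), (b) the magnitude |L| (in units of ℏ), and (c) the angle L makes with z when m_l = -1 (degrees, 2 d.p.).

θ_min ≈ 30.00°; |L| = 2√3 ℏ ≈ 3.464ℏ; θ(m_l=-1) ≈ 106.78°

For 5f, l = 3.
cos θ_min = 3/√12, so θ_min ≈ 30.00°.
|L| = ℏ√(3·4) = 2√3 ℏ ≈ 3.464ℏ.
For m_l = -1: cos θ = -1/√12, θ ≈ 106.78°.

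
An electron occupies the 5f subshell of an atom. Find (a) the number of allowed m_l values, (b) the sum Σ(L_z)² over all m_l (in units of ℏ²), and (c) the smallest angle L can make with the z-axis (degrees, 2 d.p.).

7 values; Σ(L_z)² = 28 ℏ²; θ_min ≈ 30.00°

For 5f, l = 3.
There are 2l+1 = 7 values of m_l.
Σ m_l² = 28, so Σ(L_z)² = 28 ℏ².
cos θ_min = 3/√12, so θ_min ≈ 30.00°.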